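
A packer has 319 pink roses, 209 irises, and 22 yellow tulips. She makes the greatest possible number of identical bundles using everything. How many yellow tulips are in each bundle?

2

Number of bundles = gcd(319, 209, 22).
319 = 11 × 29
209 = 11 × 19
22 = 2 × 11
gcd(319, 209, 22) = 11.
yellow tulips per bundle = 22 / 11 = 2.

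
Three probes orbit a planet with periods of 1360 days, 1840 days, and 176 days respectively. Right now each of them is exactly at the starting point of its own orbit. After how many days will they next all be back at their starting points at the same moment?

344080 days

They coincide at every common multiple of the periods; the first is the LCM.
1360 = 2^4 × 5 × 17
1840 = 2^4 × 5 × 23
176 = 2^4 × 11
LCM(1360, 1840, 176) = 2^4 × 5 × 11 × 17 × 23 = 344080.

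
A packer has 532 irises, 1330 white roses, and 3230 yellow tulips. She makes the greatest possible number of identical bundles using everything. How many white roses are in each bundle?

35

Number of bundles = gcd(532, 1330, 3230).
532 = 2^2 × 7 × 19
1330 = 2 × 5 × 7 × 19
3230 = 2 × 5 × 17 × 19
gcd(532, 1330, 3230) = 2 × 19 = 38.
white roses per bundle = 1330 / 38 = 35.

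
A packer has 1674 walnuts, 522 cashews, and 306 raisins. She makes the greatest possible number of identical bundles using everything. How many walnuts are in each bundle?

Number of bundles = gcd(1674, 522, 306).
1674 = 2 × 3^3 × 31
522 = 2 × 3^2 × 29
306 = 2 × 3^2 × 17
gcd(1674, 522, 306) = 2 × 3^2 = 18.
walnuts per bundle = 1674 / 18 = 93.

93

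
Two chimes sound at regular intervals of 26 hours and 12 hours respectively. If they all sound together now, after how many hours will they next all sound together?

We need the least common multiple of the intervals.
26 = 2 × 13
12 = 2^2 × 3
LCM(26, 12) = 2^2 × 3 × 13 = 156.

156 hours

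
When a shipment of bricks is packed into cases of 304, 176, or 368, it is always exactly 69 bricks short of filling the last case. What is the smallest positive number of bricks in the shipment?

Being 69 short of a full case of size k means N ≡ −69 (mod k), i.e. N + 69 is a multiple of each size.
304 = 2^4 × 19
176 = 2^4 × 11
368 = 2^4 × 23
LCM(304, 176, 368) = 2^4 × 11 × 19 × 23 = 76912.
Smallest positive N is 76912 − 69 = 76843.

76843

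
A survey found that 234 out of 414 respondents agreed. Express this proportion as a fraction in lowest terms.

234 = 2 × 3^2 × 13
414 = 2 × 3^2 × 23
gcd(234, 414) = 2 × 3^2 = 18.
Divide numerator and denominator by 18: 234/414 = 13/23.

13/23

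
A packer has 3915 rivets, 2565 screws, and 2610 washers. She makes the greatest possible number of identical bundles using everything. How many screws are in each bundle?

Number of bundles = gcd(3915, 2565, 2610).
3915 = 3^3 × 5 × 29
2565 = 3^3 × 5 × 19
2610 = 2 × 3^2 × 5 × 29
gcd(3915, 2565, 2610) = 3^2 × 5 = 45.
screws per bundle = 2565 / 45 = 57.

57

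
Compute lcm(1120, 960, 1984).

1120 = 2^5 × 5 × 7
960 = 2^6 × 3 × 5
1984 = 2^6 × 31
LCM(1120, 960, 1984) = 2^6 × 3 × 5 × 7 × 31 = 208320.

208320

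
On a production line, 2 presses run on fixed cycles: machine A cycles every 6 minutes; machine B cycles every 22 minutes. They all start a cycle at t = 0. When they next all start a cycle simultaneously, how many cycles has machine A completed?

They are all back at their starting positions together after one LCM of the periods.
6 = 2 × 3
22 = 2 × 11
LCM(6, 22) = 2 × 3 × 11 = 66.
Cycles for period 6: 66 / 6 = 11.

11 cycles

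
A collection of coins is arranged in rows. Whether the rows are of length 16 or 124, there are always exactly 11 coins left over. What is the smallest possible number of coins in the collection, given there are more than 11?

N − 11 must be a common multiple of 16 and 124.
16 = 2^4
124 = 2^2 × 31
LCM(16, 124) = 2^4 × 31 = 496.
Smallest N > 11 is LCM + 11 = 496 + 11 = 507.

507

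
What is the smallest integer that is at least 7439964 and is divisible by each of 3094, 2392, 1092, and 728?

The integer must be a common multiple of 3094, 2392, 1092, and 728, so a multiple of their LCM.
3094 = 2 × 7 × 13 × 17
2392 = 2^3 × 13 × 23
1092 = 2^2 × 3 × 7 × 13
728 = 2^3 × 7 × 13
LCM(3094, 2392, 1092, 728) = 2^3 × 3 × 7 × 13 × 17 × 23 = 853944.
Smallest multiple of 853944 that is ≥ 7439964: ⌈7439964/853944⌉ × 853944 = 9 × 853944 = 7685496.

7685496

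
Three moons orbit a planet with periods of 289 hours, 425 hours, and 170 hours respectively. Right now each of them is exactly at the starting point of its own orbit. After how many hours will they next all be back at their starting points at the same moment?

They coincide at every common multiple of the periods; the first is the LCM.
289 = 17^2
425 = 5^2 × 17
170 = 2 × 5 × 17
LCM(289, 425, 170) = 2 × 5^2 × 17^2 = 14450.

14450 hours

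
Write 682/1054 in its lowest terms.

11/17

682 = 2 × 11 × 31
1054 = 2 × 17 × 31
gcd(682, 1054) = 2 × 31 = 62.
Divide numerator and denominator by 62: 682/1054 = 11/17.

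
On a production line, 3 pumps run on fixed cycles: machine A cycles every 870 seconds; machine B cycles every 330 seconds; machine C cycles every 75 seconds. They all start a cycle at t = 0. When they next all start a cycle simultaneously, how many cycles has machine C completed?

638 cycles

They are all back at their starting positions together after one LCM of the periods.
870 = 2 × 3 × 5 × 29
330 = 2 × 3 × 5 × 11
75 = 3 × 5^2
LCM(870, 330, 75) = 2 × 3 × 5^2 × 11 × 29 = 47850.
Cycles for period 75: 47850 / 75 = 638.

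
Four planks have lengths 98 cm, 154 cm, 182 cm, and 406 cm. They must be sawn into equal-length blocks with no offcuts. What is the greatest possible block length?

The block length must divide every plank, so the greatest is gcd(98, 154, 182, 406).
98 = 2 × 7^2
154 = 2 × 7 × 11
182 = 2 × 7 × 13
406 = 2 × 7 × 29
gcd(98, 154, 182, 406) = 2 × 7 = 14.

14 cm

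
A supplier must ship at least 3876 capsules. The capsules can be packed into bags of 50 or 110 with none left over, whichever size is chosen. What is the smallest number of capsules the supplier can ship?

4400

The number of capsules must be a common multiple of 50 and 110, so a multiple of their LCM.
50 = 2 × 5^2
110 = 2 × 5 × 11
LCM(50, 110) = 2 × 5^2 × 11 = 550.
Smallest multiple of 550 that is ≥ 3876: ⌈3876/550⌉ × 550 = 8 × 550 = 4400.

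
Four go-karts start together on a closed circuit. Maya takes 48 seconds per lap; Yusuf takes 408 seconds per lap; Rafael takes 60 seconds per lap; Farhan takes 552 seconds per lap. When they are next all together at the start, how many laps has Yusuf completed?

The first common completion time is the LCM of the periods.
48 = 2^4 × 3
408 = 2^3 × 3 × 17
60 = 2^2 × 3 × 5
552 = 2^3 × 3 × 23
LCM(48, 408, 60, 552) = 2^4 × 3 × 5 × 17 × 23 = 93840.
Laps for period 408: 93840 / 408 = 230.

230 laps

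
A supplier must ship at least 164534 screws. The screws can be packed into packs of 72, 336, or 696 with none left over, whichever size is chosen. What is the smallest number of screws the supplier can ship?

175392

The number of screws must be a common multiple of 72, 336, and 696, so a multiple of their LCM.
72 = 2^3 × 3^2
336 = 2^4 × 3 × 7
696 = 2^3 × 3 × 29
LCM(72, 336, 696) = 2^4 × 3^2 × 7 × 29 = 29232.
Smallest multiple of 29232 that is ≥ 164534: ⌈164534/29232⌉ × 29232 = 6 × 29232 = 175392.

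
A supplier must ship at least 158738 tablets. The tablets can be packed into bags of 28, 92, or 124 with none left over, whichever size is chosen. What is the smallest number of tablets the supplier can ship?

159712

The number of tablets must be a common multiple of 28, 92, and 124, so a multiple of their LCM.
28 = 2^2 × 7
92 = 2^2 × 23
124 = 2^2 × 31
LCM(28, 92, 124) = 2^2 × 7 × 23 × 31 = 19964.
Smallest multiple of 19964 that is ≥ 158738: ⌈158738/19964⌉ × 19964 = 8 × 19964 = 159712.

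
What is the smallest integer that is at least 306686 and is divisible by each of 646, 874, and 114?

312018

The integer must be a common multiple of 646, 874, and 114, so a multiple of their LCM.
646 = 2 × 17 × 19
874 = 2 × 19 × 23
114 = 2 × 3 × 19
LCM(646, 874, 114) = 2 × 3 × 17 × 19 × 23 = 44574.
Smallest multiple of 44574 that is ≥ 306686: ⌈306686/44574⌉ × 44574 = 7 × 44574 = 312018.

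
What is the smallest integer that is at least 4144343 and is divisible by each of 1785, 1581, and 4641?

The integer must be a common multiple of 1785, 1581, and 4641, so a multiple of their LCM.
1785 = 3 × 5 × 7 × 17
1581 = 3 × 17 × 31
4641 = 3 × 7 × 13 × 17
LCM(1785, 1581, 4641) = 3 × 5 × 7 × 13 × 17 × 31 = 719355.
Smallest multiple of 719355 that is ≥ 4144343: ⌈4144343/719355⌉ × 719355 = 6 × 719355 = 4316130.

4316130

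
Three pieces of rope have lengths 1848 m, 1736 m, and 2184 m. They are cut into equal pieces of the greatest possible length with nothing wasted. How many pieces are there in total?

Piece length = gcd(1848, 1736, 2184).
1848 = 2^3 × 3 × 7 × 11
1736 = 2^3 × 7 × 31
2184 = 2^3 × 3 × 7 × 13
gcd(1848, 1736, 2184) = 2^3 × 7 = 56.
Total pieces = 1848/56 + 1736/56 + 2184/56 = 33 + 31 + 39 = 103.

103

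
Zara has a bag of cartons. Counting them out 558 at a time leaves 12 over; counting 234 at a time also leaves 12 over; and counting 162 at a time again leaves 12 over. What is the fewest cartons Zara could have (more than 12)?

65298

N − 12 must be a common multiple of 558, 234, and 162.
558 = 2 × 3^2 × 31
234 = 2 × 3^2 × 13
162 = 2 × 3^4
LCM(558, 234, 162) = 2 × 3^4 × 13 × 31 = 65286.
Smallest N > 12 is LCM + 12 = 65286 + 12 = 65298.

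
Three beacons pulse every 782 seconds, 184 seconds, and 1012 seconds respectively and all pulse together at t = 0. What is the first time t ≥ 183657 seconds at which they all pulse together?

206448 seconds

Joint pulses occur at multiples of LCM(782, 184, 1012).
782 = 2 × 17 × 23
184 = 2^3 × 23
1012 = 2^2 × 11 × 23
LCM(782, 184, 1012) = 2^3 × 11 × 17 × 23 = 34408.
Smallest multiple of 34408 that is ≥ 183657: ⌈183657/34408⌉ × 34408 = 6 × 34408 = 206448.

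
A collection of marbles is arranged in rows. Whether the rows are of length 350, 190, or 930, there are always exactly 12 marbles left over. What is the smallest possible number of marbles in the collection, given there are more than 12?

N − 12 must be a common multiple of 350, 190, and 930.
350 = 2 × 5^2 × 7
190 = 2 × 5 × 19
930 = 2 × 3 × 5 × 31
LCM(350, 190, 930) = 2 × 3 × 5^2 × 7 × 19 × 31 = 618450.
Smallest N > 12 is LCM + 12 = 618450 + 12 = 618462.

618462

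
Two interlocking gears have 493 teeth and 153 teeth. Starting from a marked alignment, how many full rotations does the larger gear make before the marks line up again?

9 rotations

The first common completion time is the LCM of the periods.
493 = 17 × 29
153 = 3^2 × 17
LCM(493, 153) = 3^2 × 17 × 29 = 4437.
Rotations for period 493: 4437 / 493 = 9.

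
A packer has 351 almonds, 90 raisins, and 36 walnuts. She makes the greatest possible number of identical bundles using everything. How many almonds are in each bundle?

39

Number of bundles = gcd(351, 90, 36).
351 = 3^3 × 13
90 = 2 × 3^2 × 5
36 = 2^2 × 3^2
gcd(351, 90, 36) = 3^2 = 9.
almonds per bundle = 351 / 9 = 39.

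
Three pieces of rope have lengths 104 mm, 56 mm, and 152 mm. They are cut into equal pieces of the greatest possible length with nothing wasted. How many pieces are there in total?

Piece length = gcd(104, 56, 152).
104 = 2^3 × 13
56 = 2^3 × 7
152 = 2^3 × 19
gcd(104, 56, 152) = 2^3 = 8.
Total pieces = 104/8 + 56/8 + 152/8 = 13 + 7 + 19 = 39.

39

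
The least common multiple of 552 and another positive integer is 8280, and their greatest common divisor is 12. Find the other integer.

180

gcd × lcm = product of the two integers, so the other integer is (12 × 8280) / 552 = 180.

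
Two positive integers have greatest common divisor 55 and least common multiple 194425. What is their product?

10693375

For any two positive integers, gcd × lcm = product = 55 × 194425 = 10693375.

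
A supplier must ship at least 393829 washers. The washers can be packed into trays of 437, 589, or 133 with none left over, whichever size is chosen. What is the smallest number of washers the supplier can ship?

474145

The number of washers must be a common multiple of 437, 589, and 133, so a multiple of their LCM.
437 = 19 × 23
589 = 19 × 31
133 = 7 × 19
LCM(437, 589, 133) = 7 × 19 × 23 × 31 = 94829.
Smallest multiple of 94829 that is ≥ 393829: ⌈393829/94829⌉ × 94829 = 5 × 94829 = 474145.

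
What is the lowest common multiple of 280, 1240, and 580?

251720

280 = 2^3 × 5 × 7
1240 = 2^3 × 5 × 31
580 = 2^2 × 5 × 29
LCM(280, 1240, 580) = 2^3 × 5 × 7 × 29 × 31 = 251720.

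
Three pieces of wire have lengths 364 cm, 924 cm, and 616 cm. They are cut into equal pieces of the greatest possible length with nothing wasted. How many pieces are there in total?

Piece length = gcd(364, 924, 616).
364 = 2^2 × 7 × 13
924 = 2^2 × 3 × 7 × 11
616 = 2^3 × 7 × 11
gcd(364, 924, 616) = 2^2 × 7 = 28.
Total pieces = 364/28 + 924/28 + 616/28 = 13 + 33 + 22 = 68.

68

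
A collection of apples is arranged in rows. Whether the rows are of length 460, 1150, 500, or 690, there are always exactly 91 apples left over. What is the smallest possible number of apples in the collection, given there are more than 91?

34591

N − 91 must be a common multiple of 460, 1150, 500, and 690.
460 = 2^2 × 5 × 23
1150 = 2 × 5^2 × 23
500 = 2^2 × 5^3
690 = 2 × 3 × 5 × 23
LCM(460, 1150, 500, 690) = 2^2 × 3 × 5^3 × 23 = 34500.
Smallest N > 91 is LCM + 91 = 34500 + 91 = 34591.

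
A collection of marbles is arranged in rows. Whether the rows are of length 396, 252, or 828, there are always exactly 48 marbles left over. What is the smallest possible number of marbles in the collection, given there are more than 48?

63804

N − 48 must be a common multiple of 396, 252, and 828.
396 = 2^2 × 3^2 × 11
252 = 2^2 × 3^2 × 7
828 = 2^2 × 3^2 × 23
LCM(396, 252, 828) = 2^2 × 3^2 × 7 × 11 × 23 = 63756.
Smallest N > 48 is LCM + 48 = 63756 + 48 = 63804.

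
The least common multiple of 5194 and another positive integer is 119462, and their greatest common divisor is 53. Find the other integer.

1219

gcd × lcm = product of the two integers, so the other integer is (53 × 119462) / 5194 = 1219.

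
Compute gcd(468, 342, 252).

18

468 = 2^2 × 3^2 × 13
342 = 2 × 3^2 × 19
252 = 2^2 × 3^2 × 7
gcd(468, 342, 252) = 2 × 3^2 = 18.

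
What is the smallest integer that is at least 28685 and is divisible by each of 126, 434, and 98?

The integer must be a common multiple of 126, 434, and 98, so a multiple of their LCM.
126 = 2 × 3^2 × 7
434 = 2 × 7 × 31
98 = 2 × 7^2
LCM(126, 434, 98) = 2 × 3^2 × 7^2 × 31 = 27342.
Smallest multiple of 27342 that is ≥ 28685: ⌈28685/27342⌉ × 27342 = 2 × 27342 = 54684.

54684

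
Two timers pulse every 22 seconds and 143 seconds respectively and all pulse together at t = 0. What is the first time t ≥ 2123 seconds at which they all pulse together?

Joint pulses occur at multiples of LCM(22, 143).
22 = 2 × 11
143 = 11 × 13
LCM(22, 143) = 2 × 11 × 13 = 286.
Smallest multiple of 286 that is ≥ 2123: ⌈2123/286⌉ × 286 = 8 × 286 = 2288.

2288 seconds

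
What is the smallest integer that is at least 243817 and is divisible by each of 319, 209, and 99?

272745

The integer must be a common multiple of 319, 209, and 99, so a multiple of their LCM.
319 = 11 × 29
209 = 11 × 19
99 = 3^2 × 11
LCM(319, 209, 99) = 3^2 × 11 × 19 × 29 = 54549.
Smallest multiple of 54549 that is ≥ 243817: ⌈243817/54549⌉ × 54549 = 5 × 54549 = 272745.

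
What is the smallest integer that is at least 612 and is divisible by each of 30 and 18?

The integer must be a common multiple of 30 and 18, so a multiple of their LCM.
30 = 2 × 3 × 5
18 = 2 × 3^2
LCM(30, 18) = 2 × 3^2 × 5 = 90.
Smallest multiple of 90 that is ≥ 612: ⌈612/90⌉ × 90 = 7 × 90 = 630.

630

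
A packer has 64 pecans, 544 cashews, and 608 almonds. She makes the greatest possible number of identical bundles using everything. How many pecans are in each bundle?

2

Number of bundles = gcd(64, 544, 608).
64 = 2^6
544 = 2^5 × 17
608 = 2^5 × 19
gcd(64, 544, 608) = 2^5 = 32.
pecans per bundle = 64 / 32 = 2.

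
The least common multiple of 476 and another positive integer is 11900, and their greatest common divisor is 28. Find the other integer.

700

gcd × lcm = product of the two integers, so the other integer is (28 × 11900) / 476 = 700.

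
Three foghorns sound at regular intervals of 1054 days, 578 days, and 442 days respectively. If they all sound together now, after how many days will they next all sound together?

They coincide at every common multiple of the periods; the first is the LCM.
1054 = 2 × 17 × 31
578 = 2 × 17^2
442 = 2 × 13 × 17
LCM(1054, 578, 442) = 2 × 13 × 17^2 × 31 = 232934.

232934 days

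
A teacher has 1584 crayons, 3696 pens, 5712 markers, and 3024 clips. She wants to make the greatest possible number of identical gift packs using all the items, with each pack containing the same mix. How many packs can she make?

The pack count must divide each quantity, so the greatest is gcd(1584, 3696, 5712, 3024).
1584 = 2^4 × 3^2 × 11
3696 = 2^4 × 3 × 7 × 11
5712 = 2^4 × 3 × 7 × 17
3024 = 2^4 × 3^3 × 7
gcd(1584, 3696, 5712, 3024) = 2^4 × 3 = 48.

48 packs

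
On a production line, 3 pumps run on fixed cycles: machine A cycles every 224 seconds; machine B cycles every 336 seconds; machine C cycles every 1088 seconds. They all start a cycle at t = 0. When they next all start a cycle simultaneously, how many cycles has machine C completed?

All finish a whole number of cycles simultaneously at t = LCM of the periods.
224 = 2^5 × 7
336 = 2^4 × 3 × 7
1088 = 2^6 × 17
LCM(224, 336, 1088) = 2^6 × 3 × 7 × 17 = 22848.
Cycles for period 1088: 22848 / 1088 = 21.

21 cycles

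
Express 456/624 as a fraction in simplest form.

19/26

456 = 2^3 × 3 × 19
624 = 2^4 × 3 × 13
gcd(456, 624) = 2^3 × 3 = 24.
Divide numerator and denominator by 24: 456/624 = 19/26.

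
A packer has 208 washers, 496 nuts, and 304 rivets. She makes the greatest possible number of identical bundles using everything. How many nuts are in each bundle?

Number of bundles = gcd(208, 496, 304).
208 = 2^4 × 13
496 = 2^4 × 31
304 = 2^4 × 19
gcd(208, 496, 304) = 2^4 = 16.
nuts per bundle = 496 / 16 = 31.

31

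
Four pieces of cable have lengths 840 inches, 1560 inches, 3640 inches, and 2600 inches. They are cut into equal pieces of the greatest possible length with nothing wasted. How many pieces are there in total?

216

Piece length = gcd(840, 1560, 3640, 2600).
840 = 2^3 × 3 × 5 × 7
1560 = 2^3 × 3 × 5 × 13
3640 = 2^3 × 5 × 7 × 13
2600 = 2^3 × 5^2 × 13
gcd(840, 1560, 3640, 2600) = 2^3 × 5 = 40.
Total pieces = 840/40 + 1560/40 + 3640/40 + 2600/40 = 21 + 39 + 91 + 65 = 216.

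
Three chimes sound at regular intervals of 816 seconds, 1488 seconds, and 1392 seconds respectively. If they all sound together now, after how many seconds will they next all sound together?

We need the least common multiple of the intervals.
816 = 2^4 × 3 × 17
1488 = 2^4 × 3 × 31
1392 = 2^4 × 3 × 29
LCM(816, 1488, 1392) = 2^4 × 3 × 17 × 29 × 31 = 733584.

733584 seconds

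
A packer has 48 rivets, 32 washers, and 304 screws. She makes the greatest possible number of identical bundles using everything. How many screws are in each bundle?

19

Number of bundles = gcd(48, 32, 304).
48 = 2^4 × 3
32 = 2^5
304 = 2^4 × 19
gcd(48, 32, 304) = 2^4 = 16.
screws per bundle = 304 / 16 = 19.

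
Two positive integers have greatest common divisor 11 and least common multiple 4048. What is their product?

44528

For any two positive integers, gcd × lcm = product = 11 × 4048 = 44528.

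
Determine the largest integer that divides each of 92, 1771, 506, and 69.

92 = 2^2 × 23
1771 = 7 × 11 × 23
506 = 2 × 11 × 23
69 = 3 × 23
gcd(92, 1771, 506, 69) = 23.

23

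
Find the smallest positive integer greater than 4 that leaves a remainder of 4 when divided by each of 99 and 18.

202

N − 4 must be a common multiple of 99 and 18.
99 = 3^2 × 11
18 = 2 × 3^2
LCM(99, 18) = 2 × 3^2 × 11 = 198.
Smallest N > 4 is LCM + 4 = 198 + 4 = 202.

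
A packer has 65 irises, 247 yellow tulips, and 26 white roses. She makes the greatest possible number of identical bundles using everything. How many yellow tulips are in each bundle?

19

Number of bundles = gcd(65, 247, 26).
65 = 5 × 13
247 = 13 × 19
26 = 2 × 13
gcd(65, 247, 26) = 13.
yellow tulips per bundle = 247 / 13 = 19.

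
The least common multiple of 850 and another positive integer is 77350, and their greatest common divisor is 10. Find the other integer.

910

gcd × lcm = product of the two integers, so the other integer is (10 × 77350) / 850 = 910.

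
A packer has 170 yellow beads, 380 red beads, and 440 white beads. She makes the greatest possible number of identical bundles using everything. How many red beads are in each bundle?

Number of bundles = gcd(170, 380, 440).
170 = 2 × 5 × 17
380 = 2^2 × 5 × 19
440 = 2^3 × 5 × 11
gcd(170, 380, 440) = 2 × 5 = 10.
red beads per bundle = 380 / 10 = 38.

38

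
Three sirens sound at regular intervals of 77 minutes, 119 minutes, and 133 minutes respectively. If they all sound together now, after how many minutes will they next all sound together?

We need the least common multiple of the intervals.
77 = 7 × 11
119 = 7 × 17
133 = 7 × 19
LCM(77, 119, 133) = 7 × 11 × 17 × 19 = 24871.

24871 minutes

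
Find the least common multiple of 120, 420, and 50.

120 = 2^3 × 3 × 5
420 = 2^2 × 3 × 5 × 7
50 = 2 × 5^2
LCM(120, 420, 50) = 2^3 × 3 × 5^2 × 7 = 4200.

4200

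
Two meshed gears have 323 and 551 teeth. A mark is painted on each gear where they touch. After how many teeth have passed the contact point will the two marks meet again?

They coincide at every common multiple of the periods; the first is the LCM.
323 = 17 × 19
551 = 19 × 29
LCM(323, 551) = 17 × 19 × 29 = 9367.

9367 teeth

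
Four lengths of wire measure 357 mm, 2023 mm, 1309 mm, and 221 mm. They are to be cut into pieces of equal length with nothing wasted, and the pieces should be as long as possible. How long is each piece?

Each piece length must divide every original length, so the longest possible is gcd(357, 2023, 1309, 221).
357 = 3 × 7 × 17
2023 = 7 × 17^2
1309 = 7 × 11 × 17
221 = 13 × 17
gcd(357, 2023, 1309, 221) = 17.

17 mm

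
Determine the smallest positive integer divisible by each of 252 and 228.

252 = 2^2 × 3^2 × 7
228 = 2^2 × 3 × 19
LCM(252, 228) = 2^2 × 3^2 × 7 × 19 = 4788.

4788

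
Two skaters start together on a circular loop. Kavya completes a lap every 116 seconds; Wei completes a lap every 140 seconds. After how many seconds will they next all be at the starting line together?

They coincide at every common multiple of the periods; the first is the LCM.
116 = 2^2 × 29
140 = 2^2 × 5 × 7
LCM(116, 140) = 2^2 × 5 × 7 × 29 = 4060.

4060 seconds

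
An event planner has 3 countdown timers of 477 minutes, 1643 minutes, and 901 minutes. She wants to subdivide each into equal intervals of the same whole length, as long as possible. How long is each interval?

53 minutes

The interval must divide each timer length; the longest such is the gcd.
477 = 3^2 × 53
1643 = 31 × 53
901 = 17 × 53
gcd(477, 1643, 901) = 53.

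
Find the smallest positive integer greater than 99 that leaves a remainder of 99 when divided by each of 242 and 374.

N − 99 must be a common multiple of 242 and 374.
242 = 2 × 11^2
374 = 2 × 11 × 17
LCM(242, 374) = 2 × 11^2 × 17 = 4114.
Smallest N > 99 is LCM + 99 = 4114 + 99 = 4213.

4213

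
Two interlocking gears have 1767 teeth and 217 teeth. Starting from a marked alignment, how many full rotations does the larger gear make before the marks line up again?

7 rotations

The first common completion time is the LCM of the periods.
1767 = 3 × 19 × 31
217 = 7 × 31
LCM(1767, 217) = 3 × 7 × 19 × 31 = 12369.
Rotations for period 1767: 12369 / 1767 = 7.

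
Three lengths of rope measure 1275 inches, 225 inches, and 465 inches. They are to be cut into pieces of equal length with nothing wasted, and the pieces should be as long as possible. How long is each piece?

The greatest length dividing all of 1275, 225, and 465 is their gcd.
1275 = 3 × 5^2 × 17
225 = 3^2 × 5^2
465 = 3 × 5 × 31
gcd(1275, 225, 465) = 3 × 5 = 15.

15 inches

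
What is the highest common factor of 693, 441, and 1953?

63

693 = 3^2 × 7 × 11
441 = 3^2 × 7^2
1953 = 3^2 × 7 × 31
gcd(693, 441, 1953) = 3^2 × 7 = 63.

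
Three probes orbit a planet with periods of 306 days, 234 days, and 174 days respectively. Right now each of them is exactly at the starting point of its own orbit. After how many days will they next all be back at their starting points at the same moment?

115362 days

We need the least common multiple of the intervals.
306 = 2 × 3^2 × 17
234 = 2 × 3^2 × 13
174 = 2 × 3 × 29
LCM(306, 234, 174) = 2 × 3^2 × 13 × 17 × 29 = 115362.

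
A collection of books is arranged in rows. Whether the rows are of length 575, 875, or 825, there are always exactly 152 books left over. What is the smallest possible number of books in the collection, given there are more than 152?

N − 152 must be a common multiple of 575, 875, and 825.
575 = 5^2 × 23
875 = 5^3 × 7
825 = 3 × 5^2 × 11
LCM(575, 875, 825) = 3 × 5^3 × 7 × 11 × 23 = 664125.
Smallest N > 152 is LCM + 152 = 664125 + 152 = 664277.

664277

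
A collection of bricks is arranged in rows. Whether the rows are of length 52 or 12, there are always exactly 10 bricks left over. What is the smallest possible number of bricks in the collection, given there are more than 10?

166

N − 10 must be a common multiple of 52 and 12.
52 = 2^2 × 13
12 = 2^2 × 3
LCM(52, 12) = 2^2 × 3 × 13 = 156.
Smallest N > 10 is LCM + 10 = 156 + 10 = 166.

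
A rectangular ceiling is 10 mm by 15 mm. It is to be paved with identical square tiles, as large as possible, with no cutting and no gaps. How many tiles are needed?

6

Tile side = gcd(10, 15).
10 = 2 × 5
15 = 3 × 5
gcd(10, 15) = 5.
Tiles: (10/5) × (15/5) = 2 × 3 = 6.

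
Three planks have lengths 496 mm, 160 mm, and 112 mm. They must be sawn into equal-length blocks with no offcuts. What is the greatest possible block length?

16 mm

The block length must divide every plank, so the greatest is gcd(496, 160, 112).
496 = 2^4 × 31
160 = 2^5 × 5
112 = 2^4 × 7
gcd(496, 160, 112) = 2^4 = 16.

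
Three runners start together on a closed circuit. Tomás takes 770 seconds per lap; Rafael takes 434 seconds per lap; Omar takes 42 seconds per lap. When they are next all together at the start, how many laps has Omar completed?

They are all back at their starting positions together after one LCM of the periods.
770 = 2 × 5 × 7 × 11
434 = 2 × 7 × 31
42 = 2 × 3 × 7
LCM(770, 434, 42) = 2 × 3 × 5 × 7 × 11 × 31 = 71610.
Laps for period 42: 71610 / 42 = 1705.

1705 laps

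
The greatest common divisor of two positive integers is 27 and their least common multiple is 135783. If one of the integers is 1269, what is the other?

2889

For two integers, gcd × lcm = product, so the other is (27 × 135783) / 1269 = 3666141 / 1269 = 2889.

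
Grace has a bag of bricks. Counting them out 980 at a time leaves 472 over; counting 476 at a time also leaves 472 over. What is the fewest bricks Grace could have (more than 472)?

N − 472 must be a common multiple of 980 and 476.
980 = 2^2 × 5 × 7^2
476 = 2^2 × 7 × 17
LCM(980, 476) = 2^2 × 5 × 7^2 × 17 = 16660.
Smallest N > 472 is LCM + 472 = 16660 + 472 = 17132.

17132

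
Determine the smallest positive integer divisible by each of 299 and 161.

2093

299 = 13 × 23
161 = 7 × 23
LCM(299, 161) = 7 × 13 × 23 = 2093.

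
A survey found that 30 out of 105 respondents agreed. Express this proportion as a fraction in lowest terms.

2/7

30 = 2 × 3 × 5
105 = 3 × 5 × 7
gcd(30, 105) = 3 × 5 = 15.
Divide numerator and denominator by 15: 30/105 = 2/7.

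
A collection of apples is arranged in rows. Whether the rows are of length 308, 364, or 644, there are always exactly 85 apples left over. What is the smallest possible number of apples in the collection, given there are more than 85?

92177

N − 85 must be a common multiple of 308, 364, and 644.
308 = 2^2 × 7 × 11
364 = 2^2 × 7 × 13
644 = 2^2 × 7 × 23
LCM(308, 364, 644) = 2^2 × 7 × 11 × 13 × 23 = 92092.
Smallest N > 85 is LCM + 85 = 92092 + 85 = 92177.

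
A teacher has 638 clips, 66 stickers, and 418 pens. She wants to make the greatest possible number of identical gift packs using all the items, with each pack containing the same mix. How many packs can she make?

22 packs

The pack count must divide each quantity, so the greatest is gcd(638, 66, 418).
638 = 2 × 11 × 29
66 = 2 × 3 × 11
418 = 2 × 11 × 19
gcd(638, 66, 418) = 2 × 11 = 22.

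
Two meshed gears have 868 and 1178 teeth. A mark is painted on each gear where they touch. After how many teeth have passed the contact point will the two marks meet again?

We need the least common multiple of the intervals.
868 = 2^2 × 7 × 31
1178 = 2 × 19 × 31
LCM(868, 1178) = 2^2 × 7 × 19 × 31 = 16492.

16492 teeth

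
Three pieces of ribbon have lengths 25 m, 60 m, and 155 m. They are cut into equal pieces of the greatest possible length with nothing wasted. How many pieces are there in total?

Piece length = gcd(25, 60, 155).
25 = 5^2
60 = 2^2 × 3 × 5
155 = 5 × 31
gcd(25, 60, 155) = 5.
Total pieces = 25/5 + 60/5 + 155/5 = 5 + 12 + 31 = 48.

48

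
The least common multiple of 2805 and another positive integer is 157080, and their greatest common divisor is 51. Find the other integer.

2856

gcd × lcm = product of the two integers, so the other integer is (51 × 157080) / 2805 = 2856.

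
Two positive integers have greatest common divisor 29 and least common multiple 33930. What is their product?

For any two positive integers, gcd × lcm = product = 29 × 33930 = 983970.

983970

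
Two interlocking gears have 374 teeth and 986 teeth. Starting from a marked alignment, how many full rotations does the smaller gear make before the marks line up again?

The first common completion time is the LCM of the periods.
374 = 2 × 11 × 17
986 = 2 × 17 × 29
LCM(374, 986) = 2 × 11 × 17 × 29 = 10846.
Rotations for period 374: 10846 / 374 = 29.

29 rotations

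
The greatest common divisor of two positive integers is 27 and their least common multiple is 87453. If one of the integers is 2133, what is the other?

1107

For two integers, gcd × lcm = product, so the other is (27 × 87453) / 2133 = 2361231 / 2133 = 1107.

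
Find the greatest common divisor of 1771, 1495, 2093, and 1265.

1771 = 7 × 11 × 23
1495 = 5 × 13 × 23
2093 = 7 × 13 × 23
1265 = 5 × 11 × 23
gcd(1771, 1495, 2093, 1265) = 23.

23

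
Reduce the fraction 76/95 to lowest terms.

4/5

76 = 2^2 × 19
95 = 5 × 19
gcd(76, 95) = 19.
Divide numerator and denominator by 19: 76/95 = 4/5.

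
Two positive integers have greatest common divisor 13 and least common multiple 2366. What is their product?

30758

For any two positive integers, gcd × lcm = product = 13 × 2366 = 30758.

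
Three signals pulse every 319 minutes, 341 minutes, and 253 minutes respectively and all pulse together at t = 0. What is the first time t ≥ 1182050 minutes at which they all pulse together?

1364682 minutes

Joint pulses occur at multiples of LCM(319, 341, 253).
319 = 11 × 29
341 = 11 × 31
253 = 11 × 23
LCM(319, 341, 253) = 11 × 23 × 29 × 31 = 227447.
Smallest multiple of 227447 that is ≥ 1182050: ⌈1182050/227447⌉ × 227447 = 6 × 227447 = 1364682.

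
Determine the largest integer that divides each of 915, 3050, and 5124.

61

915 = 3 × 5 × 61
3050 = 2 × 5^2 × 61
5124 = 2^2 × 3 × 7 × 61
gcd(915, 3050, 5124) = 61.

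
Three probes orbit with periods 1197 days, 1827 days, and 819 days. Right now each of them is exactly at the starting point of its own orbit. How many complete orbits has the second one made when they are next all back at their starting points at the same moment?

They are all back at their starting positions together after one LCM of the periods.
1197 = 3^2 × 7 × 19
1827 = 3^2 × 7 × 29
819 = 3^2 × 7 × 13
LCM(1197, 1827, 819) = 3^2 × 7 × 13 × 19 × 29 = 451269.
Orbits for period 1827: 451269 / 1827 = 247.

247 orbits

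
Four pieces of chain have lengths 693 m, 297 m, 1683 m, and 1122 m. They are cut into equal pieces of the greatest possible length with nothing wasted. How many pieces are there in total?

Piece length = gcd(693, 297, 1683, 1122).
693 = 3^2 × 7 × 11
297 = 3^3 × 11
1683 = 3^2 × 11 × 17
1122 = 2 × 3 × 11 × 17
gcd(693, 297, 1683, 1122) = 3 × 11 = 33.
Total pieces = 693/33 + 297/33 + 1683/33 + 1122/33 = 21 + 9 + 51 + 34 = 115.

115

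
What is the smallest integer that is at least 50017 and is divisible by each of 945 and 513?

53865

The integer must be a common multiple of 945 and 513, so a multiple of their LCM.
945 = 3^3 × 5 × 7
513 = 3^3 × 19
LCM(945, 513) = 3^3 × 5 × 7 × 19 = 17955.
Smallest multiple of 17955 that is ≥ 50017: ⌈50017/17955⌉ × 17955 = 3 × 17955 = 53865.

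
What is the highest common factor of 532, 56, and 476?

28

532 = 2^2 × 7 × 19
56 = 2^3 × 7
476 = 2^2 × 7 × 17
gcd(532, 56, 476) = 2^2 × 7 = 28.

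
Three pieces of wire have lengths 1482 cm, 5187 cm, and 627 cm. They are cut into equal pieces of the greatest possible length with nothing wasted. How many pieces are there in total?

128

Piece length = gcd(1482, 5187, 627).
1482 = 2 × 3 × 13 × 19
5187 = 3 × 7 × 13 × 19
627 = 3 × 11 × 19
gcd(1482, 5187, 627) = 3 × 19 = 57.
Total pieces = 1482/57 + 5187/57 + 627/57 = 26 + 91 + 11 = 128.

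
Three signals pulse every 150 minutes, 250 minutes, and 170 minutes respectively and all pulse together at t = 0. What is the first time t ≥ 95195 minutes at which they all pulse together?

102000 minutes

Joint pulses occur at multiples of LCM(150, 250, 170).
150 = 2 × 3 × 5^2
250 = 2 × 5^3
170 = 2 × 5 × 17
LCM(150, 250, 170) = 2 × 3 × 5^3 × 17 = 12750.
Smallest multiple of 12750 that is ≥ 95195: ⌈95195/12750⌉ × 12750 = 8 × 12750 = 102000.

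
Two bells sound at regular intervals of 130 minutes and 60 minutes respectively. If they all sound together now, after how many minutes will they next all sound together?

780 minutes

We need the least common multiple of the intervals.
130 = 2 × 5 × 13
60 = 2^2 × 3 × 5
LCM(130, 60) = 2^2 × 3 × 5 × 13 = 780.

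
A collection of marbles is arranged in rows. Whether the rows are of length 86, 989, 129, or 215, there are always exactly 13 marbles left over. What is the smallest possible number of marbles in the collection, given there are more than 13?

N − 13 must be a common multiple of 86, 989, 129, and 215.
86 = 2 × 43
989 = 23 × 43
129 = 3 × 43
215 = 5 × 43
LCM(86, 989, 129, 215) = 2 × 3 × 5 × 23 × 43 = 29670.
Smallest N > 13 is LCM + 13 = 29670 + 13 = 29683.

29683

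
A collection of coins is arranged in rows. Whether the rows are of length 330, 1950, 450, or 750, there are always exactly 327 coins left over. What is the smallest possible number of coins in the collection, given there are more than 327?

N − 327 must be a common multiple of 330, 1950, 450, and 750.
330 = 2 × 3 × 5 × 11
1950 = 2 × 3 × 5^2 × 13
450 = 2 × 3^2 × 5^2
750 = 2 × 3 × 5^3
LCM(330, 1950, 450, 750) = 2 × 3^2 × 5^3 × 11 × 13 = 321750.
Smallest N > 327 is LCM + 327 = 321750 + 327 = 322077.

322077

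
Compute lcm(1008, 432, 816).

1008 = 2^4 × 3^2 × 7
432 = 2^4 × 3^3
816 = 2^4 × 3 × 17
LCM(1008, 432, 816) = 2^4 × 3^3 × 7 × 17 = 51408.

51408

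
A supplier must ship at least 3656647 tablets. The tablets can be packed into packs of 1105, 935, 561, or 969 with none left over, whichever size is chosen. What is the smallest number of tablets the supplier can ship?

The number of tablets must be a common multiple of 1105, 935, 561, and 969, so a multiple of their LCM.
1105 = 5 × 13 × 17
935 = 5 × 11 × 17
561 = 3 × 11 × 17
969 = 3 × 17 × 19
LCM(1105, 935, 561, 969) = 3 × 5 × 11 × 13 × 17 × 19 = 692835.
Smallest multiple of 692835 that is ≥ 3656647: ⌈3656647/692835⌉ × 692835 = 6 × 692835 = 4157010.

4157010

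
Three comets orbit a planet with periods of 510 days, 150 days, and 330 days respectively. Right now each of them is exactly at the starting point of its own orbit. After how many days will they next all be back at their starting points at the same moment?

The first simultaneous occurrence is after LCM of the individual periods.
510 = 2 × 3 × 5 × 17
150 = 2 × 3 × 5^2
330 = 2 × 3 × 5 × 11
LCM(510, 150, 330) = 2 × 3 × 5^2 × 11 × 17 = 28050.

28050 days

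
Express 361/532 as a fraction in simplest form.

361 = 19^2
532 = 2^2 × 7 × 19
gcd(361, 532) = 19.
Divide numerator and denominator by 19: 361/532 = 19/28.

19/28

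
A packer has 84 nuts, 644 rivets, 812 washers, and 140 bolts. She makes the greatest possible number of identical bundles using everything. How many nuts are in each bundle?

3

Number of bundles = gcd(84, 644, 812, 140).
84 = 2^2 × 3 × 7
644 = 2^2 × 7 × 23
812 = 2^2 × 7 × 29
140 = 2^2 × 5 × 7
gcd(84, 644, 812, 140) = 2^2 × 7 = 28.
nuts per bundle = 84 / 28 = 3.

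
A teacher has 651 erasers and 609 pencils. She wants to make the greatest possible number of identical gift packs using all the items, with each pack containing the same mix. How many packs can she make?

The pack count must divide each quantity, so the greatest is gcd(651, 609).
651 = 3 × 7 × 31
609 = 3 × 7 × 29
gcd(651, 609) = 3 × 7 = 21.

21 packs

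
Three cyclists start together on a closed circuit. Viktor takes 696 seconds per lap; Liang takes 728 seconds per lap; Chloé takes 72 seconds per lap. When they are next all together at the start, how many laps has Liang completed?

All finish a whole number of cycles simultaneously at t = LCM of the periods.
696 = 2^3 × 3 × 29
728 = 2^3 × 7 × 13
72 = 2^3 × 3^2
LCM(696, 728, 72) = 2^3 × 3^2 × 7 × 13 × 29 = 190008.
Laps for period 728: 190008 / 728 = 261.

261 laps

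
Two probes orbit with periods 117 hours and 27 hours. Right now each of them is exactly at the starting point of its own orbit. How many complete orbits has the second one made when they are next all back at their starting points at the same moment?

13 orbits

They are all back at their starting positions together after one LCM of the periods.
117 = 3^2 × 13
27 = 3^3
LCM(117, 27) = 3^3 × 13 = 351.
Orbits for period 27: 351 / 27 = 13.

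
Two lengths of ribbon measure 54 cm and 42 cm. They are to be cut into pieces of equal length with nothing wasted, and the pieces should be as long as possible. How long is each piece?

6 cm

Each piece length must divide every original length, so the longest possible is gcd(54, 42).
54 = 2 × 3^3
42 = 2 × 3 × 7
gcd(54, 42) = 2 × 3 = 6.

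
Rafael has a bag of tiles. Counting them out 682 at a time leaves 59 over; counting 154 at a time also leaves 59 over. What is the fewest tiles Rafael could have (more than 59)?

N − 59 must be a common multiple of 682 and 154.
682 = 2 × 11 × 31
154 = 2 × 7 × 11
LCM(682, 154) = 2 × 7 × 11 × 31 = 4774.
Smallest N > 59 is LCM + 59 = 4774 + 59 = 4833.

4833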